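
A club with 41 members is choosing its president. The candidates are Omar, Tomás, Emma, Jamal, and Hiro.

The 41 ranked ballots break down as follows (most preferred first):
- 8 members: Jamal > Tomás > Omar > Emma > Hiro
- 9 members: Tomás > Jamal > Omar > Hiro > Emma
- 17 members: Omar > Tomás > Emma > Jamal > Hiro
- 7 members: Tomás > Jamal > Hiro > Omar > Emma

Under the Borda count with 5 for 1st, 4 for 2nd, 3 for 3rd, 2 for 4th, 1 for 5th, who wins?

Tomás

Omar: 8×3 + 9×3 + 17×5 + 7×2 = 150
Tomás: 8×4 + 9×5 + 17×4 + 7×5 = 180
Emma: 8×2 + 9×1 + 17×3 + 7×1 = 83
Jamal: 8×5 + 9×4 + 17×2 + 7×4 = 138
Hiro: 8×1 + 9×2 + 17×1 + 7×3 = 64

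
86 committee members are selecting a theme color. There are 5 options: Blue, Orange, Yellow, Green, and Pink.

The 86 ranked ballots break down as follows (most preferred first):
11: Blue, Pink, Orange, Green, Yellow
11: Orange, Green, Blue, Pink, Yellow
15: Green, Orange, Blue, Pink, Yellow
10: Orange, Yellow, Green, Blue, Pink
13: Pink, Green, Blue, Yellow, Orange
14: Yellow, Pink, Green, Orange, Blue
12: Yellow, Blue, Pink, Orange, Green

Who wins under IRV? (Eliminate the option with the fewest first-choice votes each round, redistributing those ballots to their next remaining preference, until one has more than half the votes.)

Round 1: Blue 11, Orange 21, Yellow 26, Green 15, Pink 13. Blue eliminated.
Round 2: Orange 21, Yellow 26, Green 15, Pink 24. Green eliminated.
Round 3: Orange 36, Yellow 26, Pink 24. Pink eliminated.
Round 4: Orange 47, Yellow 39. Orange has a majority (≥44).

Orange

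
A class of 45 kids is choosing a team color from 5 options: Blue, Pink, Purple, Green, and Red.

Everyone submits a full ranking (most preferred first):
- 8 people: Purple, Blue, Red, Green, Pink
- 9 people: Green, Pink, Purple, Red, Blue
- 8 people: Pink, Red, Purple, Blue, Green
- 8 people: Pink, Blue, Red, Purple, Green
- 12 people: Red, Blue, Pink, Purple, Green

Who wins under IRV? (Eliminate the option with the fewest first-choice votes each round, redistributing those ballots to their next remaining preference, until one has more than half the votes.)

Round 1: Blue 0, Pink 16, Purple 8, Green 9, Red 12. Blue eliminated.
Round 2: Pink 16, Purple 8, Green 9, Red 12. Purple eliminated.
Round 3: Pink 16, Green 9, Red 20. Green eliminated.
Round 4: Pink 25, Red 20. Pink has a majority (≥23).

Pink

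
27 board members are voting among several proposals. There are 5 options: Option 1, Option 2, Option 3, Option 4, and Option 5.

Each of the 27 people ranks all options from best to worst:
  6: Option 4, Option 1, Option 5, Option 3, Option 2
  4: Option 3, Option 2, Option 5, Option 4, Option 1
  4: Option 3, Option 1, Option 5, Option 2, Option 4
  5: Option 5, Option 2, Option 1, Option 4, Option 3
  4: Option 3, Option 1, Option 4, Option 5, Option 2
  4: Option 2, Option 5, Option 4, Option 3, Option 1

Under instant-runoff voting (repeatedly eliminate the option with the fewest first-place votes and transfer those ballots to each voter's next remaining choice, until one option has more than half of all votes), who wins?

Option 5

Round 1: Option 1 0, Option 2 4, Option 3 12, Option 4 6, Option 5 5. Option 1 eliminated.
Round 2: Option 2 4, Option 3 12, Option 4 6, Option 5 5. Option 2 eliminated.
Round 3: Option 3 12, Option 4 6, Option 5 9. Option 4 eliminated.
Round 4: Option 3 12, Option 5 15. Option 5 has a majority (≥14).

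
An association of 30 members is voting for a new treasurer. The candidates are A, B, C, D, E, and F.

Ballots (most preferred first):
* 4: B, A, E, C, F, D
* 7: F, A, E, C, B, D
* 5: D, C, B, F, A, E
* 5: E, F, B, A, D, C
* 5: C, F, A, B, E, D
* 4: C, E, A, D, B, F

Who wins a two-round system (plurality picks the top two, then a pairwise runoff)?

C

Round 1 first-place votes: A 0, B 4, C 9, D 5, E 5, F 7. C and F advance.
Runoff: C is ranked above F on 18 ballots, F above C on 12.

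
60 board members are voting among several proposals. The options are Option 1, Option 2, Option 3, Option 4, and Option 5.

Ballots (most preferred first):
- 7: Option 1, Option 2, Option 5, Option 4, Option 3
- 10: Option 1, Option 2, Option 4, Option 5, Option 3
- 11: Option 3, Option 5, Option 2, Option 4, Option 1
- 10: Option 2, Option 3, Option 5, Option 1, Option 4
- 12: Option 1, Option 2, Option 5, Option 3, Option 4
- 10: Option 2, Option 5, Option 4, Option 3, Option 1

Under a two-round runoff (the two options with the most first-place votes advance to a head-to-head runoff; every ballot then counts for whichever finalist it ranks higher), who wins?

Option 2

Round 1 first-place votes: Option 1 29, Option 2 20, Option 3 11, Option 4 0, Option 5 0. Option 1 and Option 2 advance.
Runoff: Option 1 is ranked above Option 2 on 29 ballots, Option 2 above Option 1 on 31.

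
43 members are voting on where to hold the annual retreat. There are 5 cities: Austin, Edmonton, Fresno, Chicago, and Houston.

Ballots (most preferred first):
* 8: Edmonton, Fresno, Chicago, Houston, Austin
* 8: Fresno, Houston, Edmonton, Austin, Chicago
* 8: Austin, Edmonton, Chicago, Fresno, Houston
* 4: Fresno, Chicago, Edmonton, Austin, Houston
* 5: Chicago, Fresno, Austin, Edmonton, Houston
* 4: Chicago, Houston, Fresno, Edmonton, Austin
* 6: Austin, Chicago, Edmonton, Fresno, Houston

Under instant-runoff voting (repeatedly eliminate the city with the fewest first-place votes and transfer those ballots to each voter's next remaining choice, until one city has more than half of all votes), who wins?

Round 1: Austin 14, Edmonton 8, Fresno 12, Chicago 9, Houston 0. Houston eliminated.
Round 2: Austin 14, Edmonton 8, Fresno 12, Chicago 9. Edmonton eliminated.
Round 3: Austin 14, Fresno 20, Chicago 9. Chicago eliminated.
Round 4: Austin 14, Fresno 29. Fresno has a majority (≥22).

Fresno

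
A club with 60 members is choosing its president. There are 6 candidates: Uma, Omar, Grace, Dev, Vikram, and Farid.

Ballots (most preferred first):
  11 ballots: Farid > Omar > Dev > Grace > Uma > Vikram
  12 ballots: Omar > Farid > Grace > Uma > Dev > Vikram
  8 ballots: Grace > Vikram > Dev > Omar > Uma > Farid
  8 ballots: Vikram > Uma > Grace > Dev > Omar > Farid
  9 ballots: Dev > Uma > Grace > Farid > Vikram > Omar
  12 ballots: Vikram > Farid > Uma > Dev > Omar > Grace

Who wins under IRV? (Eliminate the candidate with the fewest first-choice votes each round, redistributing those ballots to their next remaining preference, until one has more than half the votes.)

Farid

Round 1: Uma 0, Omar 12, Grace 8, Dev 9, Vikram 20, Farid 11. Uma eliminated.
Round 2: Omar 12, Grace 8, Dev 9, Vikram 20, Farid 11. Grace eliminated.
Round 3: Omar 12, Dev 9, Vikram 28, Farid 11. Dev eliminated.
Round 4: Omar 12, Vikram 28, Farid 20. Omar eliminated.
Round 5: Vikram 28, Farid 32. Farid has a majority (≥31).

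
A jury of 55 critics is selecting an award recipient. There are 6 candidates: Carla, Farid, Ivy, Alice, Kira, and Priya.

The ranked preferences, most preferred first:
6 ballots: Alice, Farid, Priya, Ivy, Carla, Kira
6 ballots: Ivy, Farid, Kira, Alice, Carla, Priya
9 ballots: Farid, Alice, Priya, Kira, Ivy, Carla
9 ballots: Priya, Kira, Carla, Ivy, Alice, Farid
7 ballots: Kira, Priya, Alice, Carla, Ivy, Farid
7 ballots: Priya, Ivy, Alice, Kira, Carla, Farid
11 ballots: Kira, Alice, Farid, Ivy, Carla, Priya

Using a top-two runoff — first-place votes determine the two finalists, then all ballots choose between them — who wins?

Round 1 first-place votes: Carla 0, Farid 9, Ivy 6, Alice 6, Kira 18, Priya 16. Kira and Priya advance.
Runoff: Kira is ranked above Priya on 24 ballots, Priya above Kira on 31.

Priya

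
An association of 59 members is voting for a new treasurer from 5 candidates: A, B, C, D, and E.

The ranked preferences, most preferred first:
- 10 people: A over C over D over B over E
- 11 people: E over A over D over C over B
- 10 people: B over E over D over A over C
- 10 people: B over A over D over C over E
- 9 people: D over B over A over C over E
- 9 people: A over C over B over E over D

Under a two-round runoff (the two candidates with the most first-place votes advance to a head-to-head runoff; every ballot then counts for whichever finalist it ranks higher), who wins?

A

Round 1 first-place votes: A 19, B 20, C 0, D 9, E 11. B and A advance.
Runoff: B is ranked above A on 29 ballots, A above B on 30.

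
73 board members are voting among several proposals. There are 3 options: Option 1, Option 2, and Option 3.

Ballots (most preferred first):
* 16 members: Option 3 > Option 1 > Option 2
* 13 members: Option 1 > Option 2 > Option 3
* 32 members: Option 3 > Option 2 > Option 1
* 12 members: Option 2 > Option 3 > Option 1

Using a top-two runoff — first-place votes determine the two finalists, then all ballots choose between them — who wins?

Round 1 first-place votes: Option 1 13, Option 2 12, Option 3 48. Option 3 and Option 1 advance.
Runoff: Option 3 is ranked above Option 1 on 60 ballots, Option 1 above Option 3 on 13.

Option 3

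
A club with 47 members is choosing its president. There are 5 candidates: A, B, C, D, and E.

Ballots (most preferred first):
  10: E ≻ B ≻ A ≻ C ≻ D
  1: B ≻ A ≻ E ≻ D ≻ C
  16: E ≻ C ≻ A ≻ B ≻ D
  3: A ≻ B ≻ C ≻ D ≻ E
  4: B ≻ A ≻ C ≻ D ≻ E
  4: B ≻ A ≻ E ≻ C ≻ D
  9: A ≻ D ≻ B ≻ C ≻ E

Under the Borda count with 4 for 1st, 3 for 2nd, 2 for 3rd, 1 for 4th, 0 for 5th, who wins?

A

A: 10×2 + 1×3 + 16×2 + 3×4 + 4×3 + 4×3 + 9×4 = 127
B: 10×3 + 1×4 + 16×1 + 3×3 + 4×4 + 4×4 + 9×2 = 109
C: 10×1 + 1×0 + 16×3 + 3×2 + 4×2 + 4×1 + 9×1 = 85
D: 10×0 + 1×1 + 16×0 + 3×1 + 4×1 + 4×0 + 9×3 = 35
E: 10×4 + 1×2 + 16×4 + 3×0 + 4×0 + 4×2 + 9×0 = 114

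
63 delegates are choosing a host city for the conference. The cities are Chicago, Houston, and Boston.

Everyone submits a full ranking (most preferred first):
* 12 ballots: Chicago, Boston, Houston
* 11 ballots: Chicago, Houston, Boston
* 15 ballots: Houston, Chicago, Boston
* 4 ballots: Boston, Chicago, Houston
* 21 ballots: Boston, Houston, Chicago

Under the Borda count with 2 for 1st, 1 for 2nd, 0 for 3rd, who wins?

Chicago: 12×2 + 11×2 + 15×1 + 4×1 + 21×0 = 65
Houston: 12×0 + 11×1 + 15×2 + 4×0 + 21×1 = 62
Boston: 12×1 + 11×0 + 15×0 + 4×2 + 21×2 = 62

Chicago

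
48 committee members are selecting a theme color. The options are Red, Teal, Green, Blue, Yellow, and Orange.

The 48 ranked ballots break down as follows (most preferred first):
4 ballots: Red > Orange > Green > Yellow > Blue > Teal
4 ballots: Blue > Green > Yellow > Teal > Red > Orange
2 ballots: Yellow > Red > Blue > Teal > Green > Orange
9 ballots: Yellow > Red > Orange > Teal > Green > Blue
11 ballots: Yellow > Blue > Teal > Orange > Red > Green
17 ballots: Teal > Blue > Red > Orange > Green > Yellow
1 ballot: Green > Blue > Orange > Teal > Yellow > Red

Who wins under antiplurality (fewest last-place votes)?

Last-place votes: Red 1, Teal 4, Green 11, Blue 9, Yellow 17, Orange 6.

Red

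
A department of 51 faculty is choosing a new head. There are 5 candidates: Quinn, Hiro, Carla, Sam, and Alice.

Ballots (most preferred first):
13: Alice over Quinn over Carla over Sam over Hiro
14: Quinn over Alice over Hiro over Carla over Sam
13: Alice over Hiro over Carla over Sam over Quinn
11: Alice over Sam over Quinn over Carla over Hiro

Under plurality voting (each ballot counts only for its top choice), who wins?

Alice

First-place votes: Quinn 14, Hiro 0, Carla 0, Sam 0, Alice 37.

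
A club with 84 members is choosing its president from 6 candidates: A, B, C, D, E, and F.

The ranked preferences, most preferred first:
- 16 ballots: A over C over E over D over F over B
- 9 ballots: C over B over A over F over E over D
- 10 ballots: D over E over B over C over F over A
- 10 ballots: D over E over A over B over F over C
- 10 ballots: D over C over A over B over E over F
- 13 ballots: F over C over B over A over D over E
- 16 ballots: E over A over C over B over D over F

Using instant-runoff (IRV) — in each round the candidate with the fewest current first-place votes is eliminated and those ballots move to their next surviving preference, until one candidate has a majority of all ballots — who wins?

A

Round 1: A 16, B 0, C 9, D 30, E 16, F 13. B eliminated.
Round 2: A 16, C 9, D 30, E 16, F 13. C eliminated.
Round 3: A 25, D 30, E 16, F 13. F eliminated.
Round 4: A 38, D 30, E 16. E eliminated.
Round 5: A 54, D 30. A has a majority (≥43).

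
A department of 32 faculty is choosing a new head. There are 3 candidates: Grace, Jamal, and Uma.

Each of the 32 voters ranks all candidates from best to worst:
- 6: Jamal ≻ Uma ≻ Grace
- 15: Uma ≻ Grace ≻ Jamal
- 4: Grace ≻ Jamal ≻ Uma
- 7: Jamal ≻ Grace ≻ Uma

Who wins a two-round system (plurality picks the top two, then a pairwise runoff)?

Jamal

Round 1 first-place votes: Grace 4, Jamal 13, Uma 15. Uma and Jamal advance.
Runoff: Uma is ranked above Jamal on 15 ballots, Jamal above Uma on 17.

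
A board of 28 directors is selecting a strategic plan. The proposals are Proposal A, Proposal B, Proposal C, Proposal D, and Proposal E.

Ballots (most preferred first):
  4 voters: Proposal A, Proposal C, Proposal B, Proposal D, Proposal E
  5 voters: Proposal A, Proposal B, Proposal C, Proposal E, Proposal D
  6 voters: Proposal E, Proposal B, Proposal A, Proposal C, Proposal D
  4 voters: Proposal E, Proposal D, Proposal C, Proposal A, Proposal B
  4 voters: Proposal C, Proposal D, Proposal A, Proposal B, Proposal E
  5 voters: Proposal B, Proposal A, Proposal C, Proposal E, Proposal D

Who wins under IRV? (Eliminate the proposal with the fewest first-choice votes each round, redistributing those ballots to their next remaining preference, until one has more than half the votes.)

Proposal A

Round 1: Proposal A 9, Proposal B 5, Proposal C 4, Proposal D 0, Proposal E 10. Proposal D eliminated.
Round 2: Proposal A 9, Proposal B 5, Proposal C 4, Proposal E 10. Proposal C eliminated.
Round 3: Proposal A 13, Proposal B 5, Proposal E 10. Proposal B eliminated.
Round 4: Proposal A 18, Proposal E 10. Proposal A has a majority (≥15).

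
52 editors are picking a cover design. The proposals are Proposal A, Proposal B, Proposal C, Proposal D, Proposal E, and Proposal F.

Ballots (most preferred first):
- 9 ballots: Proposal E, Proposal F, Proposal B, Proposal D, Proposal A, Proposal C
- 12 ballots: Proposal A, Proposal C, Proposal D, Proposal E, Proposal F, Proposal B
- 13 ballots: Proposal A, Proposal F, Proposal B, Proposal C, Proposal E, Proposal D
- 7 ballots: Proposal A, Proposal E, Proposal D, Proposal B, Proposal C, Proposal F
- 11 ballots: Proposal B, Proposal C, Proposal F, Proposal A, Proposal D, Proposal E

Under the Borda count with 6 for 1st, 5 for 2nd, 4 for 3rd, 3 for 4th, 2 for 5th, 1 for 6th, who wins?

Proposal A: 9×2 + 12×6 + 13×6 + 7×6 + 11×3 = 243
Proposal B: 9×4 + 12×1 + 13×4 + 7×3 + 11×6 = 187
Proposal C: 9×1 + 12×5 + 13×3 + 7×2 + 11×5 = 177
Proposal D: 9×3 + 12×4 + 13×1 + 7×4 + 11×2 = 138
Proposal E: 9×6 + 12×3 + 13×2 + 7×5 + 11×1 = 162
Proposal F: 9×5 + 12×2 + 13×5 + 7×1 + 11×4 = 185

Proposal A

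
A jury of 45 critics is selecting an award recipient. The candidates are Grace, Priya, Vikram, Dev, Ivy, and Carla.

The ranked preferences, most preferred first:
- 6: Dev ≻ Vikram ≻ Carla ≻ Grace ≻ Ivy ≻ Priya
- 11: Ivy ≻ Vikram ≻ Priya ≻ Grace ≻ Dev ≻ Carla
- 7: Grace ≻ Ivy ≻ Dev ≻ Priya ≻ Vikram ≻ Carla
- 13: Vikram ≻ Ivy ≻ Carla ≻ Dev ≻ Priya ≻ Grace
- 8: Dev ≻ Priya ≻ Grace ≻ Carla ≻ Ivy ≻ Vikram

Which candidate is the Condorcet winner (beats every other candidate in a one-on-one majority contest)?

Ivy vs Grace: 24–21
Ivy vs Priya: 37–8
Ivy vs Vikram: 26–19
Ivy vs Dev: 31–14
Ivy vs Carla: 31–14
Ivy beats every other candidate.

Ivy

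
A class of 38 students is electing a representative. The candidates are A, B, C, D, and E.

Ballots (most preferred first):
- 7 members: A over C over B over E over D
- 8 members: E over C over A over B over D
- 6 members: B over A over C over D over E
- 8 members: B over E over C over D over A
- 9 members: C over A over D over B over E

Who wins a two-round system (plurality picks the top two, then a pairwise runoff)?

Round 1 first-place votes: A 7, B 14, C 9, D 0, E 8. B and C advance.
Runoff: B is ranked above C on 14 ballots, C above B on 24.

C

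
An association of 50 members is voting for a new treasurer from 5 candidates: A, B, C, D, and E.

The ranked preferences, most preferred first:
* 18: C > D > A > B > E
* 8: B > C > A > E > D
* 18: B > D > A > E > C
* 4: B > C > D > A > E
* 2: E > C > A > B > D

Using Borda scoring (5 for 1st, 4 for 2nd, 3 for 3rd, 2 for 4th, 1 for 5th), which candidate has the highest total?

A: 18×3 + 8×3 + 18×3 + 4×2 + 2×3 = 146
B: 18×2 + 8×5 + 18×5 + 4×5 + 2×2 = 190
C: 18×5 + 8×4 + 18×1 + 4×4 + 2×4 = 164
D: 18×4 + 8×1 + 18×4 + 4×3 + 2×1 = 166
E: 18×1 + 8×2 + 18×2 + 4×1 + 2×5 = 84

B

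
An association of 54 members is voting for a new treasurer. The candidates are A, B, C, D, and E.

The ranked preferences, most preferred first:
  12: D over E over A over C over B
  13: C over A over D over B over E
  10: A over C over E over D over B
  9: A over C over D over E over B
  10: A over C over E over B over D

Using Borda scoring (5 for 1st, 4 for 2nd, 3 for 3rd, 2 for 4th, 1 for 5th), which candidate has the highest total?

A: 12×3 + 13×4 + 10×5 + 9×5 + 10×5 = 233
B: 12×1 + 13×2 + 10×1 + 9×1 + 10×2 = 77
C: 12×2 + 13×5 + 10×4 + 9×4 + 10×4 = 205
D: 12×5 + 13×3 + 10×2 + 9×3 + 10×1 = 156
E: 12×4 + 13×1 + 10×3 + 9×2 + 10×3 = 139

A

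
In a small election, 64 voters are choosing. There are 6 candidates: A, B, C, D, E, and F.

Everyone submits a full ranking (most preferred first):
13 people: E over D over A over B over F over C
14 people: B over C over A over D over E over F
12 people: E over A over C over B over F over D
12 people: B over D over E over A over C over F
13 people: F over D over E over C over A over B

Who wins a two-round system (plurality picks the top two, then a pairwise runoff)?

Round 1 first-place votes: A 0, B 26, C 0, D 0, E 25, F 13. B and E advance.
Runoff: B is ranked above E on 26 ballots, E above B on 38.

E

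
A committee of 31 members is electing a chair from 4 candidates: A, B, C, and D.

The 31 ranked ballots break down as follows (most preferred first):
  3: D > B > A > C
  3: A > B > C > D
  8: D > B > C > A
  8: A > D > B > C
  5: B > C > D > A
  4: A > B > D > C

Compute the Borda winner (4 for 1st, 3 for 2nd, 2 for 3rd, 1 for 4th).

A: 3×2 + 3×4 + 8×1 + 8×4 + 5×1 + 4×4 = 79
B: 3×3 + 3×3 + 8×3 + 8×2 + 5×4 + 4×3 = 90
C: 3×1 + 3×2 + 8×2 + 8×1 + 5×3 + 4×1 = 52
D: 3×4 + 3×1 + 8×4 + 8×3 + 5×2 + 4×2 = 89

B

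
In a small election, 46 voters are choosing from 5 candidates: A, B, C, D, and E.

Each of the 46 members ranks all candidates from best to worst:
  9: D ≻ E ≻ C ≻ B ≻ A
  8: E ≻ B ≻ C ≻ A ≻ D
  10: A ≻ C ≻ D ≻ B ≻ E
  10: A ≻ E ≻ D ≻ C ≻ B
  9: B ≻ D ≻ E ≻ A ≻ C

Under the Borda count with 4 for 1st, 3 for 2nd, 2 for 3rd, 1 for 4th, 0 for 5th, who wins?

A: 9×0 + 8×1 + 10×4 + 10×4 + 9×1 = 97
B: 9×1 + 8×3 + 10×1 + 10×0 + 9×4 = 79
C: 9×2 + 8×2 + 10×3 + 10×1 + 9×0 = 74
D: 9×4 + 8×0 + 10×2 + 10×2 + 9×3 = 103
E: 9×3 + 8×4 + 10×0 + 10×3 + 9×2 = 107

E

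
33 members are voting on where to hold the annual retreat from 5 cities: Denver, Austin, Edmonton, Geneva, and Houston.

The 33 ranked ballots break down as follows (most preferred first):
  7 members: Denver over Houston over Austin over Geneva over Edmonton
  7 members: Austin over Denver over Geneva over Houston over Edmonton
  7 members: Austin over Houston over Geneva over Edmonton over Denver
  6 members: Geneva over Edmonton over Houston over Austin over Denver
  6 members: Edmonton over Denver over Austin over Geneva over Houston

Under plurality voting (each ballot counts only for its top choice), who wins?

First-place votes: Denver 7, Austin 14, Edmonton 6, Geneva 6, Houston 0.

Austin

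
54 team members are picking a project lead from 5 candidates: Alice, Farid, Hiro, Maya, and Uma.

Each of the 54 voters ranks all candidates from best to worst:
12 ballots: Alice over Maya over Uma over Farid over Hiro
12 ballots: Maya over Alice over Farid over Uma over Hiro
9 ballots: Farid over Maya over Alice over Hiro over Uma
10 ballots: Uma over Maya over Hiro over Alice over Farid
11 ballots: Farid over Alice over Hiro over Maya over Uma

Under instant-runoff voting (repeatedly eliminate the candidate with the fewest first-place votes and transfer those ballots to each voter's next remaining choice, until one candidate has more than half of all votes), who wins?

Maya

Round 1: Alice 12, Farid 20, Hiro 0, Maya 12, Uma 10. Hiro eliminated.
Round 2: Alice 12, Farid 20, Maya 12, Uma 10. Uma eliminated.
Round 3: Alice 12, Farid 20, Maya 22. Alice eliminated.
Round 4: Farid 20, Maya 34. Maya has a majority (≥28).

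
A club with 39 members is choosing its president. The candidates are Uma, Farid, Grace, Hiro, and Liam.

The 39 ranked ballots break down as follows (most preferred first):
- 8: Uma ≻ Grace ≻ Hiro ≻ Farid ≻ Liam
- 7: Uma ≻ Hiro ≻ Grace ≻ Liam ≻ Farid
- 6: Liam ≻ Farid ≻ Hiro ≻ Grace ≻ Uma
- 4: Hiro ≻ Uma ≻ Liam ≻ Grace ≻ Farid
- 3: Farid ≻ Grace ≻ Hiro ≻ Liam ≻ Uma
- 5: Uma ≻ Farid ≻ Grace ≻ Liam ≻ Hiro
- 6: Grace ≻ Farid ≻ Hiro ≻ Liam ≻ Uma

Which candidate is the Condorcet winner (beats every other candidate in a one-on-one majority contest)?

Uma

Uma vs Farid: 24–15
Uma vs Grace: 24–15
Uma vs Hiro: 20–19
Uma vs Liam: 24–15
Uma beats every other candidate.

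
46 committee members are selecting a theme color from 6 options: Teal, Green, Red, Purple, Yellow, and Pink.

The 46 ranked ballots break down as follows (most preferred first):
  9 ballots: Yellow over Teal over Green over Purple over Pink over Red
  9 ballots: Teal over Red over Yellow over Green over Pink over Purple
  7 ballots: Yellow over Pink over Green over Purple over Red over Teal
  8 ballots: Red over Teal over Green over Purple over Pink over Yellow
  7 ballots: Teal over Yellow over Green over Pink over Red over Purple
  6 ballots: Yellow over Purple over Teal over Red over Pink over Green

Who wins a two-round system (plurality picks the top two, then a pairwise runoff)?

Round 1 first-place votes: Teal 16, Green 0, Red 8, Purple 0, Yellow 22, Pink 0. Yellow and Teal advance.
Runoff: Yellow is ranked above Teal on 22 ballots, Teal above Yellow on 24.

Teal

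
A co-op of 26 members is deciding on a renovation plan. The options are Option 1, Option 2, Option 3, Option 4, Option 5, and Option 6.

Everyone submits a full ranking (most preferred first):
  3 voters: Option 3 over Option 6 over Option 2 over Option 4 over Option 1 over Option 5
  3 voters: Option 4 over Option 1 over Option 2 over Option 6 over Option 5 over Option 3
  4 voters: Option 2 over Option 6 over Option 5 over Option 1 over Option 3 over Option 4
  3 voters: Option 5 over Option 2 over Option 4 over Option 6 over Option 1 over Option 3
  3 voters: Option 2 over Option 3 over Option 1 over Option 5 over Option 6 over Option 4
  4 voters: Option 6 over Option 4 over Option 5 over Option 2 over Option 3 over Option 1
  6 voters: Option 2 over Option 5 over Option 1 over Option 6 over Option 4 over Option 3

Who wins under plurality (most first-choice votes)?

Option 2

First-place votes: Option 1 0, Option 2 13, Option 3 3, Option 4 3, Option 5 3, Option 6 4.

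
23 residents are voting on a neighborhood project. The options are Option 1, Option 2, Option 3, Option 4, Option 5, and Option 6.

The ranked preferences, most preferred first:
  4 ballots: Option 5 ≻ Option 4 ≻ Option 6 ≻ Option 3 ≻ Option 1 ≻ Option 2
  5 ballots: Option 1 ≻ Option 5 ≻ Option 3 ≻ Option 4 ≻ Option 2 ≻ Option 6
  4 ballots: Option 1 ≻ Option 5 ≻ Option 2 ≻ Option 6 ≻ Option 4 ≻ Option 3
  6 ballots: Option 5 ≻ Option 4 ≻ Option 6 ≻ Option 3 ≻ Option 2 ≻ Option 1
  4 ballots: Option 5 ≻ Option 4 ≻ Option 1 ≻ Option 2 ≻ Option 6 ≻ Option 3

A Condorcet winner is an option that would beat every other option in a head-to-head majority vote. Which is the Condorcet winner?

Option 5

Option 5 vs Option 1: 14–9
Option 5 vs Option 2: 23–0
Option 5 vs Option 3: 23–0
Option 5 vs Option 4: 23–0
Option 5 vs Option 6: 23–0
Option 5 beats every other option.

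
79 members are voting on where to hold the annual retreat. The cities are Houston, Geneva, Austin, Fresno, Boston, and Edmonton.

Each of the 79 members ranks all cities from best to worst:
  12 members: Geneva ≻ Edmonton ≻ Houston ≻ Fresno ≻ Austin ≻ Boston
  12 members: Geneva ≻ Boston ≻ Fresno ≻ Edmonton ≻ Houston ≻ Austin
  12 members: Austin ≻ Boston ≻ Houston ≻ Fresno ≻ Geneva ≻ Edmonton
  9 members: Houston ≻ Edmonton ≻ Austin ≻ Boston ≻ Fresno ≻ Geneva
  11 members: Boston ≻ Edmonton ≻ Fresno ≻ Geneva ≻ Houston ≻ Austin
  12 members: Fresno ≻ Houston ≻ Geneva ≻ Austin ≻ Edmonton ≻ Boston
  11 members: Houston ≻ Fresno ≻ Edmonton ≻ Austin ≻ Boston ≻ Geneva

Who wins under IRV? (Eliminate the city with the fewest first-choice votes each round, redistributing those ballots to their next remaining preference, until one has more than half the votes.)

Houston

Round 1: Houston 20, Geneva 24, Austin 12, Fresno 12, Boston 11, Edmonton 0. Edmonton eliminated.
Round 2: Houston 20, Geneva 24, Austin 12, Fresno 12, Boston 11. Boston eliminated.
Round 3: Houston 20, Geneva 24, Austin 12, Fresno 23. Austin eliminated.
Round 4: Houston 32, Geneva 24, Fresno 23. Fresno eliminated.
Round 5: Houston 44, Geneva 35. Houston has a majority (≥40).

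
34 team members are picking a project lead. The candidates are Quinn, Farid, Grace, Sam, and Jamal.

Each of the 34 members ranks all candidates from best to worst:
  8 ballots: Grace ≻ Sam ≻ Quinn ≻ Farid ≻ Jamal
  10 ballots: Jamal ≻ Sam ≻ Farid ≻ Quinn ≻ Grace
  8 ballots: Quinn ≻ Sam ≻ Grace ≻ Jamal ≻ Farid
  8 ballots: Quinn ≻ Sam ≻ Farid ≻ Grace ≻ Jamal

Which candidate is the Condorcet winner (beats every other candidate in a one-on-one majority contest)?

Sam

Sam vs Quinn: 18–16
Sam vs Farid: 34–0
Sam vs Grace: 26–8
Sam vs Jamal: 24–10
Sam beats every other candidate.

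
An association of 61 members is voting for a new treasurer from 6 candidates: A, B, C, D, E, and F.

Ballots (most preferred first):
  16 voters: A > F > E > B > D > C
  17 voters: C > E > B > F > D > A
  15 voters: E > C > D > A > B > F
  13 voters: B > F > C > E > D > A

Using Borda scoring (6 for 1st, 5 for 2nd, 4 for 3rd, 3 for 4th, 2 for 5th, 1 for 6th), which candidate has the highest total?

A: 16×6 + 17×1 + 15×3 + 13×1 = 171
B: 16×3 + 17×4 + 15×2 + 13×6 = 224
C: 16×1 + 17×6 + 15×5 + 13×4 = 245
D: 16×2 + 17×2 + 15×4 + 13×2 = 152
E: 16×4 + 17×5 + 15×6 + 13×3 = 278
F: 16×5 + 17×3 + 15×1 + 13×5 = 211

E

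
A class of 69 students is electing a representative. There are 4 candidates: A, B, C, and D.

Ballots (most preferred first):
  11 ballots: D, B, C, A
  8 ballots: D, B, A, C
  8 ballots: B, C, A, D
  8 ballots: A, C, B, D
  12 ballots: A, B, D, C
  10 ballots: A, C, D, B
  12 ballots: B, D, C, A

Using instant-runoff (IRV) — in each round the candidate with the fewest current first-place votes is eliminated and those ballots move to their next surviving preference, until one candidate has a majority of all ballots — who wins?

Round 1: A 30, B 20, C 0, D 19. C eliminated.
Round 2: A 30, B 20, D 19. D eliminated.
Round 3: A 30, B 39. B has a majority (≥35).

B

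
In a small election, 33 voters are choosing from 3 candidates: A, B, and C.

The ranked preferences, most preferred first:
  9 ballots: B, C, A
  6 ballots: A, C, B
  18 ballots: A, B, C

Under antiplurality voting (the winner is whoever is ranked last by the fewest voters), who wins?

Last-place votes: A 9, B 6, C 18.

B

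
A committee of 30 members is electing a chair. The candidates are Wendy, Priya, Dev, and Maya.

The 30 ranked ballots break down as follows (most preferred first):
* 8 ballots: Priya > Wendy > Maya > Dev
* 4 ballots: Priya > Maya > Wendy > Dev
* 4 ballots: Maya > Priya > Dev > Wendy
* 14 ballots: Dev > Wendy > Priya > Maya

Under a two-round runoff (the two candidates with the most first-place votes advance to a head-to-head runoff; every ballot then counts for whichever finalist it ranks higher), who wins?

Round 1 first-place votes: Wendy 0, Priya 12, Dev 14, Maya 4. Dev and Priya advance.
Runoff: Dev is ranked above Priya on 14 ballots, Priya above Dev on 16.

Priya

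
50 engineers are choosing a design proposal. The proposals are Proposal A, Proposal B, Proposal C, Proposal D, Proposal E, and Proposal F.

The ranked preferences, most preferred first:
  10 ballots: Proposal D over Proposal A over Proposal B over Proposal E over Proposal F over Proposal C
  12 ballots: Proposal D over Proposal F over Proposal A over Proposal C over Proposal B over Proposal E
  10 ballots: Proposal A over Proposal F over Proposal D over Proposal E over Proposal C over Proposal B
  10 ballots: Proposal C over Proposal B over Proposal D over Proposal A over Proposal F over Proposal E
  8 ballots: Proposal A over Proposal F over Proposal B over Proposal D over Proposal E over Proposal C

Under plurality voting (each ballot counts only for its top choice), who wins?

Proposal D

First-place votes: Proposal A 18, Proposal B 0, Proposal C 10, Proposal D 22, Proposal E 0, Proposal F 0.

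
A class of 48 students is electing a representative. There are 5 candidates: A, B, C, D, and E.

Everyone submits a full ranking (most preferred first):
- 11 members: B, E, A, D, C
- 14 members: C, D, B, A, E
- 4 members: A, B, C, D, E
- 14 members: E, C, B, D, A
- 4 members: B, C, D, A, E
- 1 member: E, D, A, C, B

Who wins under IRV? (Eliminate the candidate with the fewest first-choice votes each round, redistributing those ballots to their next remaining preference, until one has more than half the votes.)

B

Round 1: A 4, B 15, C 14, D 0, E 15. D eliminated.
Round 2: A 4, B 15, C 14, E 15. A eliminated.
Round 3: B 19, C 14, E 15. C eliminated.
Round 4: B 33, E 15. B has a majority (≥25).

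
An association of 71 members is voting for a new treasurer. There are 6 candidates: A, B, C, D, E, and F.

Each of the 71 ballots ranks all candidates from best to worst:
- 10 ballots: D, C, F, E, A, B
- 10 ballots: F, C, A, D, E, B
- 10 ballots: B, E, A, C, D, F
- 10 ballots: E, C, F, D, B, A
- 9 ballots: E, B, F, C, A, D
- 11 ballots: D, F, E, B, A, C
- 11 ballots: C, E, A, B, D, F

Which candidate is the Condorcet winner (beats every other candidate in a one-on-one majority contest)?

E vs A: 61–10
E vs B: 61–10
E vs C: 40–31
E vs D: 40–31
E vs F: 40–31
E beats every other candidate.

E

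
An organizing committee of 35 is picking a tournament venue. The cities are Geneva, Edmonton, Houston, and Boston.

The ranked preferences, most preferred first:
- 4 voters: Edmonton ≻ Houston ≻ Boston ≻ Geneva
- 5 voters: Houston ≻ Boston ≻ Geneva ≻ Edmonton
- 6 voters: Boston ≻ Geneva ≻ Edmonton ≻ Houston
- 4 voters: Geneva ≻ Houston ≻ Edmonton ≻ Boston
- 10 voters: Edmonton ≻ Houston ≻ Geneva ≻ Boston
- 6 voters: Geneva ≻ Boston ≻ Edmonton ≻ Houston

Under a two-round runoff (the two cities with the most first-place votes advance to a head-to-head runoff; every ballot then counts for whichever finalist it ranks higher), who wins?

Geneva

Round 1 first-place votes: Geneva 10, Edmonton 14, Houston 5, Boston 6. Edmonton and Geneva advance.
Runoff: Edmonton is ranked above Geneva on 14 ballots, Geneva above Edmonton on 21.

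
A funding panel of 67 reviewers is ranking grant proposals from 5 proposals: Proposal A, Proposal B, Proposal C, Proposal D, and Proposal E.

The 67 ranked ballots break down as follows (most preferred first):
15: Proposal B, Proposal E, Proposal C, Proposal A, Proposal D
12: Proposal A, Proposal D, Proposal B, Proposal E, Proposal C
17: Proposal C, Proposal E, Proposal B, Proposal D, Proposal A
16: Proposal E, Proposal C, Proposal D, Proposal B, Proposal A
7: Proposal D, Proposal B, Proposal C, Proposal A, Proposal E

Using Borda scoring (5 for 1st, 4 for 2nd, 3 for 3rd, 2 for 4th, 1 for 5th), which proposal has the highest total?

Proposal E

Proposal A: 15×2 + 12×5 + 17×1 + 16×1 + 7×2 = 137
Proposal B: 15×5 + 12×3 + 17×3 + 16×2 + 7×4 = 222
Proposal C: 15×3 + 12×1 + 17×5 + 16×4 + 7×3 = 227
Proposal D: 15×1 + 12×4 + 17×2 + 16×3 + 7×5 = 180
Proposal E: 15×4 + 12×2 + 17×4 + 16×5 + 7×1 = 239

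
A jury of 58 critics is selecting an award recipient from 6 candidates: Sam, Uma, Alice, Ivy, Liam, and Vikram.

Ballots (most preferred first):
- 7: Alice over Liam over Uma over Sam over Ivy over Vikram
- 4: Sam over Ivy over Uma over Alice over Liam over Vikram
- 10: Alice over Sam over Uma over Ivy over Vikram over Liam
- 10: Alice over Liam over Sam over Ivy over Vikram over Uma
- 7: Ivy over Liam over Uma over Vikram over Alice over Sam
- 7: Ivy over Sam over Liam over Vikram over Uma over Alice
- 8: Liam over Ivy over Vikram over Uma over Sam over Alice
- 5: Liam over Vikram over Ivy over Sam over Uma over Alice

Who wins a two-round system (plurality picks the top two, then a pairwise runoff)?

Round 1 first-place votes: Sam 4, Uma 0, Alice 27, Ivy 14, Liam 13, Vikram 0. Alice and Ivy advance.
Runoff: Alice is ranked above Ivy on 27 ballots, Ivy above Alice on 31.

Ivy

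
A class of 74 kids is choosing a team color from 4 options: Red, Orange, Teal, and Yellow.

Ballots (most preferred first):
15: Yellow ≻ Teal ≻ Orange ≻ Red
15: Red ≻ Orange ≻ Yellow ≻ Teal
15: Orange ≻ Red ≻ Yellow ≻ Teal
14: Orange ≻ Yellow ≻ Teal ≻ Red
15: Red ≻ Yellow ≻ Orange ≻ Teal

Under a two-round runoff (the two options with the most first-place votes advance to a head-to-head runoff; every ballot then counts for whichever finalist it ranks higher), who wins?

Orange

Round 1 first-place votes: Red 30, Orange 29, Teal 0, Yellow 15. Red and Orange advance.
Runoff: Red is ranked above Orange on 30 ballots, Orange above Red on 44.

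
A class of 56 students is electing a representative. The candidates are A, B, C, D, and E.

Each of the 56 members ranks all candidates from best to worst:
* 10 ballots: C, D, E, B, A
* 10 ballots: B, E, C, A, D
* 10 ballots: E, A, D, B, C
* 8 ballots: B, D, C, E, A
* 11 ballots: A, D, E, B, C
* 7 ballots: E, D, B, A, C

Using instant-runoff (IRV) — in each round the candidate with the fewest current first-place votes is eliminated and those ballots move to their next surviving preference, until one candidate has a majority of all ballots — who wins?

E

Round 1: A 11, B 18, C 10, D 0, E 17. D eliminated.
Round 2: A 11, B 18, C 10, E 17. C eliminated.
Round 3: A 11, B 18, E 27. A eliminated.
Round 4: B 18, E 38. E has a majority (≥29).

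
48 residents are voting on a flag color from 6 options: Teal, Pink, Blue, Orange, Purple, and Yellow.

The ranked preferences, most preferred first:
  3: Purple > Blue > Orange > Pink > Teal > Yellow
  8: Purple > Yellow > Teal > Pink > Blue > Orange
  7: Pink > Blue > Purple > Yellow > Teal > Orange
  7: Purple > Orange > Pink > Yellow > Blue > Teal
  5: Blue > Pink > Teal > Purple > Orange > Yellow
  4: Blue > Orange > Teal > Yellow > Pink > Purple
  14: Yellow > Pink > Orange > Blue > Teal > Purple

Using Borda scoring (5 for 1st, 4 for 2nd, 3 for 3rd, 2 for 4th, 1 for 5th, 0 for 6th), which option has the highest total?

Pink

Teal: 3×1 + 8×3 + 7×1 + 7×0 + 5×3 + 4×3 + 14×1 = 75
Pink: 3×2 + 8×2 + 7×5 + 7×3 + 5×4 + 4×1 + 14×4 = 158
Blue: 3×4 + 8×1 + 7×4 + 7×1 + 5×5 + 4×5 + 14×2 = 128
Orange: 3×3 + 8×0 + 7×0 + 7×4 + 5×1 + 4×4 + 14×3 = 100
Purple: 3×5 + 8×5 + 7×3 + 7×5 + 5×2 + 4×0 + 14×0 = 121
Yellow: 3×0 + 8×4 + 7×2 + 7×2 + 5×0 + 4×2 + 14×5 = 138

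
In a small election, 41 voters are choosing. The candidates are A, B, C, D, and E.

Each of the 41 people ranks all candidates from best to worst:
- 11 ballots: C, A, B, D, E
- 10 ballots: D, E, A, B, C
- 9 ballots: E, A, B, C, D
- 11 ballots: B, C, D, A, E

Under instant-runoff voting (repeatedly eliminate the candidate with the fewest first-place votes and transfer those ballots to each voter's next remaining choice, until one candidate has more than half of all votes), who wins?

B

Round 1: A 0, B 11, C 11, D 10, E 9. A eliminated.
Round 2: B 11, C 11, D 10, E 9. E eliminated.
Round 3: B 20, C 11, D 10. D eliminated.
Round 4: B 30, C 11. B has a majority (≥21).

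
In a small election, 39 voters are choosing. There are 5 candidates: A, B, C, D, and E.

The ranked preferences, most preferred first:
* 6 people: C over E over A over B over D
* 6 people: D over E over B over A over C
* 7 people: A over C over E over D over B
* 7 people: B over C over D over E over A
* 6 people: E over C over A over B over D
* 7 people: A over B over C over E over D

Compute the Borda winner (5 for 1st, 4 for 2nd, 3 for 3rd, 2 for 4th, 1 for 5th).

C

A: 6×3 + 6×2 + 7×5 + 7×1 + 6×3 + 7×5 = 125
B: 6×2 + 6×3 + 7×1 + 7×5 + 6×2 + 7×4 = 112
C: 6×5 + 6×1 + 7×4 + 7×4 + 6×4 + 7×3 = 137
D: 6×1 + 6×5 + 7×2 + 7×3 + 6×1 + 7×1 = 84
E: 6×4 + 6×4 + 7×3 + 7×2 + 6×5 + 7×2 = 127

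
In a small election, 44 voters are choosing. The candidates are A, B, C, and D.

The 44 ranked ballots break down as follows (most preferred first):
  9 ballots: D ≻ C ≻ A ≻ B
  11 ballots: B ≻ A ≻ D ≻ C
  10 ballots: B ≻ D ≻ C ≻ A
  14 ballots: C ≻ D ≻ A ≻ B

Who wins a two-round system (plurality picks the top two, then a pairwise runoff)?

C

Round 1 first-place votes: A 0, B 21, C 14, D 9. B and C advance.
Runoff: B is ranked above C on 21 ballots, C above B on 23.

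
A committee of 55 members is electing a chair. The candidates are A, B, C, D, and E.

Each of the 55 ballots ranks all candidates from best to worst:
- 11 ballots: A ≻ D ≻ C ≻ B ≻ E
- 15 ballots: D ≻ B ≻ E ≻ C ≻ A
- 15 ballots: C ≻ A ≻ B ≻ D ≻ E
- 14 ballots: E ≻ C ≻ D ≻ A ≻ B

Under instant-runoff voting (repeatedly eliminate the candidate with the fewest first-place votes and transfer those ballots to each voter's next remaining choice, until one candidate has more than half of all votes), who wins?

C

Round 1: A 11, B 0, C 15, D 15, E 14. B eliminated.
Round 2: A 11, C 15, D 15, E 14. A eliminated.
Round 3: C 15, D 26, E 14. E eliminated.
Round 4: C 29, D 26. C has a majority (≥28).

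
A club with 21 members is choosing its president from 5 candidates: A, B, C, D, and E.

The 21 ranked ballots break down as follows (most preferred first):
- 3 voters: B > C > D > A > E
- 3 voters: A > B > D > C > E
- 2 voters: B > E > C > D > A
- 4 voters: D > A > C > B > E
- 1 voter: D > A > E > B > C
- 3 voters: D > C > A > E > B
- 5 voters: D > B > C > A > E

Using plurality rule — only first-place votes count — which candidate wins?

D

First-place votes: A 3, B 5, C 0, D 13, E 0.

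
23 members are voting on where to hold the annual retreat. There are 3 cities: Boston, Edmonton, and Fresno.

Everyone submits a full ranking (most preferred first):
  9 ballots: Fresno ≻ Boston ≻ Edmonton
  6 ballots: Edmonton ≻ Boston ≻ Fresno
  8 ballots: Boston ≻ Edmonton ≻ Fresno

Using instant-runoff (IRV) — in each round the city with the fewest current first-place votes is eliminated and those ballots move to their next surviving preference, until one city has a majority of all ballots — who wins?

Boston

Round 1: Boston 8, Edmonton 6, Fresno 9. Edmonton eliminated.
Round 2: Boston 14, Fresno 9. Boston has a majority (≥12).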